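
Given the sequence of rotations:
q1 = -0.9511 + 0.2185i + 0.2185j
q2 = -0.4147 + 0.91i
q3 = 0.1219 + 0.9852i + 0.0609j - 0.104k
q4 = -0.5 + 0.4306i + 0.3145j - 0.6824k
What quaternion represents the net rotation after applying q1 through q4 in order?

q2 · q1 = 0.1956 - 0.9561i - 0.0906j + 0.1988k
q3 · q2 · q1 = 0.992 + 0.0788i - 0.0956j - 0.0271k
q4 · q3 · q2 · q1 = -0.5184 + 0.314i + 0.3177j - 0.7293k
-0.5184 + 0.314i + 0.3177j - 0.7293k


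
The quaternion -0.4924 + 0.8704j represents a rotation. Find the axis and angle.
axis = (0, 1, 0), θ = 239°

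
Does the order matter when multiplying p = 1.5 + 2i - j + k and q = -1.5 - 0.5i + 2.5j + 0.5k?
Yes: pq = 0.75 - 6.75i + 3.75j + 3.75k ≠ 0.75 - 0.75i + 6.75j - 5.25k = qp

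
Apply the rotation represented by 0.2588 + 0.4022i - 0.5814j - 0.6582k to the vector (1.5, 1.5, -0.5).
(-0.589, -1.776, 1.117)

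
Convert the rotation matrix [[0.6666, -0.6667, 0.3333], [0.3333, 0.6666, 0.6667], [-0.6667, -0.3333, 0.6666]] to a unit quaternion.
0.866 - 0.2887i + 0.2887j + 0.2887k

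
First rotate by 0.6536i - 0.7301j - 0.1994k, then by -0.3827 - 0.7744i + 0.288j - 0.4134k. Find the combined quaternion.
0.634 - 0.6094i - 0.1452j + 0.4535k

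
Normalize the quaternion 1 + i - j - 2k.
0.378 + 0.378i - 0.378j - 0.7559k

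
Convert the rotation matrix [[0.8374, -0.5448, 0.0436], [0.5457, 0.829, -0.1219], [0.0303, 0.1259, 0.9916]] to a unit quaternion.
0.9563 + 0.0648i + 0.0035j + 0.2851k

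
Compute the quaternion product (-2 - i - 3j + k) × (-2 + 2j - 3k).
13 + 9i - j + 2k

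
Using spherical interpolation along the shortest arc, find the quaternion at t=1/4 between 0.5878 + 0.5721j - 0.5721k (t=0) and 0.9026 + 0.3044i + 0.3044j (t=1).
0.7113 + 0.0841i + 0.5337j - 0.4497k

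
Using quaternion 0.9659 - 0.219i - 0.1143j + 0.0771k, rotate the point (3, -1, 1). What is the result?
(2.73, 0.11, 1.88)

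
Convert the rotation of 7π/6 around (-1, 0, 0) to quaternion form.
-0.2588 - 0.9659i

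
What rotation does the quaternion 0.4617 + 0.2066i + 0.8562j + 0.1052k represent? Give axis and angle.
axis = (0.2329, 0.9652, 0.1186), θ = 125°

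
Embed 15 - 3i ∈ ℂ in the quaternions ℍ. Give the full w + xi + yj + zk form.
15 - 3i + 0j + 0k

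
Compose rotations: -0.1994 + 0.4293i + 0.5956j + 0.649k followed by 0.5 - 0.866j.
0.4161 - 0.3474i + 0.4705j + 0.6963k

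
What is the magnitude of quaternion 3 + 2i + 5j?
√38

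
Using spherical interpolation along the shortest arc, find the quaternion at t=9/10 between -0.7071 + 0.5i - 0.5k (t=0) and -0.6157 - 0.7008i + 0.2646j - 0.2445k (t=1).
-0.6904 - 0.6048i + 0.2545j - 0.3046k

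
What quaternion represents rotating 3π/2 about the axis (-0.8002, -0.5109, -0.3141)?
-0.7071 - 0.5658i - 0.3613j - 0.2221k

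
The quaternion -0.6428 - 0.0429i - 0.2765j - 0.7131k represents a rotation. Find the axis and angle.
axis = (-0.056, -0.361, -0.9309), θ = 260°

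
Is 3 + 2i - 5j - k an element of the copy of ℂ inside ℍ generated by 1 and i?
No. The quaternion 3 + 2i - 5j - k has j-coefficient y = -5 and k-coefficient z = -1, not both zero, so it does not lie in the complex subalgebra spanned by 1 and i.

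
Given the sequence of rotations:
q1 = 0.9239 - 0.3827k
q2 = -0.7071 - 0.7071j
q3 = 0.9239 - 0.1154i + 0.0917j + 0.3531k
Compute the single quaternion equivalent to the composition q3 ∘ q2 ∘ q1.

q2 · q1 = -0.6533 + 0.2706i - 0.6533j + 0.2706k
q3 · q2 · q1 = -0.608 + 0.5809i - 0.5367j + 0.0699k
-0.608 + 0.5809i - 0.5367j + 0.0699k


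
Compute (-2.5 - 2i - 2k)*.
-2.5 + 2i + 2k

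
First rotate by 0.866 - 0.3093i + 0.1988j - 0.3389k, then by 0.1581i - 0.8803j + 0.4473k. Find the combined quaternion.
0.3755 + 0.3463i - 0.8471j + 0.1465k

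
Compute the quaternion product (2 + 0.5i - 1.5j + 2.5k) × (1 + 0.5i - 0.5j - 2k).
6 + 5.75i - 0.25j - k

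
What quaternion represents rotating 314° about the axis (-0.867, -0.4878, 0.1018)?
-0.9205 - 0.3388i - 0.1906j + 0.0398k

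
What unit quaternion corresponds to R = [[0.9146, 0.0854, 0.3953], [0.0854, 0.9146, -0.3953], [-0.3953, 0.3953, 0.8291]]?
0.9563 + 0.2067i + 0.2067j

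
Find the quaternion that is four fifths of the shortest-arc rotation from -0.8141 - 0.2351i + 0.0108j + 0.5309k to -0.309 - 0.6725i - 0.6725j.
-0.4735 - 0.6457i - 0.5841j + 0.133k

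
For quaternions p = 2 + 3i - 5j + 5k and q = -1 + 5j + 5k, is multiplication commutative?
No: pq = -2 - 53i + 20k ≠ -2 + 47i + 30j - 10k = qp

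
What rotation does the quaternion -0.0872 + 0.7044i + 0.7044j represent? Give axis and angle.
axis = (√2/2, √2/2, 0), θ = 190°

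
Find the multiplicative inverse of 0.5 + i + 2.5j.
0.0667 - 0.1333i - 0.3333j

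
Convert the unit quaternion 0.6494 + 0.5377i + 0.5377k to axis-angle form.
axis = (√2/2, 0, √2/2), θ = 99°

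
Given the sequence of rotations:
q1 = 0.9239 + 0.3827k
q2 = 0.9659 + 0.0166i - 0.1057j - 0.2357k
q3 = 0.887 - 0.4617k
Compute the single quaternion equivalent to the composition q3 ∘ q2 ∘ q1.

q2 · q1 = 0.9826 - 0.0251i - 0.104j + 0.1519k
q3 · q2 · q1 = 0.9417 - 0.0703i - 0.0807j - 0.3189k
0.9417 - 0.0703i - 0.0807j - 0.3189k


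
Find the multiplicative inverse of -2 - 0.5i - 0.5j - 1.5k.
-0.2963 + 0.0741i + 0.0741j + 0.2222k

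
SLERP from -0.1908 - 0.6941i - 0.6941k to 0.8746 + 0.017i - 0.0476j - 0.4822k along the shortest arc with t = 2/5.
0.3296 - 0.518i - 0.0258j - 0.7889k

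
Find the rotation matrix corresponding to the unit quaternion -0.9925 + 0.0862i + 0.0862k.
[[0.9851, 0.1711, 0.0149], [-0.1711, 0.9703, 0.1711], [0.0149, -0.1711, 0.9851]]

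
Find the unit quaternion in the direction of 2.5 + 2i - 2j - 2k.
0.5852 + 0.4682i - 0.4682j - 0.4682k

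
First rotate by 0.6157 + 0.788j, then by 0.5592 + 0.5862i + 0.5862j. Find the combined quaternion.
-0.1176 + 0.3609i + 0.8016j + 0.4619k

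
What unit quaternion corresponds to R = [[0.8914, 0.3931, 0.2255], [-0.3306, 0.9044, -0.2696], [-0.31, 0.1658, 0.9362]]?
0.9659 + 0.1127i + 0.1386j - 0.1873k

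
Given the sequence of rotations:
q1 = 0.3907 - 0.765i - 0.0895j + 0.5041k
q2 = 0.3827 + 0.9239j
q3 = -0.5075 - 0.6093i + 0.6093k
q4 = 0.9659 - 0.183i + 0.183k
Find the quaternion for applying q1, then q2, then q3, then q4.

q2 · q1 = 0.2322 + 0.173i + 0.3267j + 0.8997k
q3 · q2 · q1 = -0.5606 - 0.4283i + 0.4878j - 0.5142k
q4 · q3 · q2 · q1 = -0.5258 - 0.4004i + 0.2987j - 0.6885k
-0.5258 - 0.4004i + 0.2987j - 0.6885k


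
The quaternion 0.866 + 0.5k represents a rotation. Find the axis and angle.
axis = (0, 0, 1), θ = π/3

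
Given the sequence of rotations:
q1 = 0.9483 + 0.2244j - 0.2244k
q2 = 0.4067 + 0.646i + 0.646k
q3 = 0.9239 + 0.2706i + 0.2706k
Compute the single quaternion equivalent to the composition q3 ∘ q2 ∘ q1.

q2 · q1 = 0.5306 + 0.4676i + 0.2362j + 0.6663k
q3 · q2 · q1 = 0.1834 + 0.5117i + 0.1645j + 0.8231k
0.1834 + 0.5117i + 0.1645j + 0.8231k


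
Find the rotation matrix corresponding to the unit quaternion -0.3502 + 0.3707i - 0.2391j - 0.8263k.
[[-0.4799, -0.756, -0.4452], [0.4015, -0.6404, 0.6548], [-0.7801, 0.1355, 0.6108]]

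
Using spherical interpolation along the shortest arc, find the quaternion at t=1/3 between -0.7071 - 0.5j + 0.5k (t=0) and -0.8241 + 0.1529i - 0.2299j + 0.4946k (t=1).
-0.7556 + 0.0518i - 0.4147j + 0.5044k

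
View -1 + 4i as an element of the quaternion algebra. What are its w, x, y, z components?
-1 + 4i + 0j + 0k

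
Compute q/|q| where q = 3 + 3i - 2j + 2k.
0.5883 + 0.5883i - 0.3922j + 0.3922k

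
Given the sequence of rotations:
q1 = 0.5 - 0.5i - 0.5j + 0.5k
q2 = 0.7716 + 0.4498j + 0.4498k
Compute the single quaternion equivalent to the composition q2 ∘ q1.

q2 · q1 = 0.3858 + 0.064i - 0.3858j + 0.8356k
0.3858 + 0.064i - 0.3858j + 0.8356k


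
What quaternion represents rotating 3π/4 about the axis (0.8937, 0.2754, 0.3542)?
0.3827 + 0.8257i + 0.2544j + 0.3272k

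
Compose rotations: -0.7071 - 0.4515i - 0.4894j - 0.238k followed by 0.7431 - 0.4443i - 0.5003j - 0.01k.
-0.9733 + 0.0928i - 0.1111j - 0.1782k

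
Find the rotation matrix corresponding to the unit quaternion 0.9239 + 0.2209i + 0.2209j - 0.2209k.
[[0.8048, 0.5058, 0.3106], [-0.3106, 0.8048, -0.5058], [-0.5058, 0.3106, 0.8048]]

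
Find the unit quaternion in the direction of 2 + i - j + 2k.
0.6325 + 0.3162i - 0.3162j + 0.6325k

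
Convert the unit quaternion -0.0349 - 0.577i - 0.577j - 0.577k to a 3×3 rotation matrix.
[[-0.3317, 0.6256, 0.7061], [0.7061, -0.3317, 0.6256], [0.6256, 0.7061, -0.3317]]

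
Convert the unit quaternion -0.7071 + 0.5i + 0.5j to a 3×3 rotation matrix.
[[0.5, 0.5, -0.7071], [0.5, 0.5, 0.7071], [0.7071, -0.7071, 0]]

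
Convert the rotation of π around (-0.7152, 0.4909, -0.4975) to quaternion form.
-0.7152i + 0.4909j - 0.4975k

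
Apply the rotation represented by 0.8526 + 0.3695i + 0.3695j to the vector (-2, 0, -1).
(-2.084, 0.084, 0.806)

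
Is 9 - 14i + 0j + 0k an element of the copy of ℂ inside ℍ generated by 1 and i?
Yes. The quaternion 9 - 14i has j- and k-coefficients y = z = 0, so it lies in the complex subalgebra spanned by 1 and i.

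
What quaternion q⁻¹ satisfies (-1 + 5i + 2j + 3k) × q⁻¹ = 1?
-0.0256 - 0.1282i - 0.0513j - 0.0769k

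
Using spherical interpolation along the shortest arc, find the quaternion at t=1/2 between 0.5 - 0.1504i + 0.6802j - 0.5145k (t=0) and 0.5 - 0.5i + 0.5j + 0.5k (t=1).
0.5959 - 0.3876i + 0.7033j - 0.0086k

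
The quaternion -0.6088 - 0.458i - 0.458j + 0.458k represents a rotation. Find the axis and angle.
axis = (-√3/3, -√3/3, √3/3), θ = 255°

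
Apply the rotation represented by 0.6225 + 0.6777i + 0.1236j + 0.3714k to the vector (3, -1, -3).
(0.404, 4.34, -0.04)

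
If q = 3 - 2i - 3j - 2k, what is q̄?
3 + 2i + 3j + 2k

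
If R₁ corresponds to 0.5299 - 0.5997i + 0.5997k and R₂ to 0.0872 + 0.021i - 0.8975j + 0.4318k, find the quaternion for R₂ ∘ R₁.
-0.2001 - 0.5794i - 0.7471j - 0.2571k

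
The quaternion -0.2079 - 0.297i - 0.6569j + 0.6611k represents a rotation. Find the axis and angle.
axis = (-0.3036, -0.6716, 0.6759), θ = 204°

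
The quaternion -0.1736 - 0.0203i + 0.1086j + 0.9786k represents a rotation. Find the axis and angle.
axis = (-0.0206, 0.1103, 0.9937), θ = 200°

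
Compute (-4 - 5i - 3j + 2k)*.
-4 + 5i + 3j - 2k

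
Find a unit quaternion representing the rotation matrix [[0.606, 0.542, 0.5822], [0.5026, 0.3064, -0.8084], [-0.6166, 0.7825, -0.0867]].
0.6756 + 0.5887i + 0.4436j - 0.0146k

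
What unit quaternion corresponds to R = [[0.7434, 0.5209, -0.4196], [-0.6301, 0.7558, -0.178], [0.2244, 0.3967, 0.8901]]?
0.9205 + 0.1561i - 0.1749j - 0.3126k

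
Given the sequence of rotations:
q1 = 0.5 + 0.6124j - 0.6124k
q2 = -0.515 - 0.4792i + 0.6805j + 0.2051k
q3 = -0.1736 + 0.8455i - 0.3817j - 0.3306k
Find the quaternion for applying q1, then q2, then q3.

q2 · q1 = -0.5486 - 0.7819i - 0.2686j + 0.1245k
q3 · q2 · q1 = 0.695 - 0.4644i + 0.4093j - 0.3658k
0.695 - 0.4644i + 0.4093j - 0.3658k


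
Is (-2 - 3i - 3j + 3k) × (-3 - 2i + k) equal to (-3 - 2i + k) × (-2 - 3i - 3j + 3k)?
No: pq = -3 + 10i + 6j - 17k ≠ -3 + 16i + 12j - 5k = qp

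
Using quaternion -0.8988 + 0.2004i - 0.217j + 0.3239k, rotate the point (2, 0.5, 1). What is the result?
(2.16, -0.764, 0.055)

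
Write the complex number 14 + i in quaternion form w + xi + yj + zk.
14 + i + 0j + 0k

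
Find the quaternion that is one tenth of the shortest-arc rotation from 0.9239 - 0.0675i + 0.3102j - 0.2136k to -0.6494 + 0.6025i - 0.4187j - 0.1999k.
0.9187 - 0.1282i + 0.3306j - 0.1739k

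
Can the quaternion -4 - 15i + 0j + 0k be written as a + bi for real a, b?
Yes. The quaternion -4 - 15i has j- and k-coefficients y = z = 0, so it lies in the complex subalgebra spanned by 1 and i.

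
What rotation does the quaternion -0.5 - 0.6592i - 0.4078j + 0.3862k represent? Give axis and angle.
axis = (-0.7612, -0.4709, 0.4459), θ = 4π/3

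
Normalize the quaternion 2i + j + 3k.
0.5345i + 0.2673j + 0.8018k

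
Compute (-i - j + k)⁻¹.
0.3333i + 0.3333j - 0.3333k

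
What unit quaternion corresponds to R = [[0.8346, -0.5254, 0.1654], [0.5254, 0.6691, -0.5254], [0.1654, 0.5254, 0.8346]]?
0.9136 + 0.2876i + 0.2876k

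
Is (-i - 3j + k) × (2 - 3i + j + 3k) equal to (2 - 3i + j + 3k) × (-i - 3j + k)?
No: pq = -3 - 12i - 6j - 8k ≠ -3 + 8i - 6j + 12k = qp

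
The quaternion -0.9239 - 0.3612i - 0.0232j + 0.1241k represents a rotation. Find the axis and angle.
axis = (-0.944, -0.0606, 0.3243), θ = 7π/4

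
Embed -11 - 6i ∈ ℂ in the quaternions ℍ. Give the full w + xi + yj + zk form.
-11 - 6i + 0j + 0k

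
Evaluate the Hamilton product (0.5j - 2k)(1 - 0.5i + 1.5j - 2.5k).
-5.75 + 1.75i + 1.5j - 1.75k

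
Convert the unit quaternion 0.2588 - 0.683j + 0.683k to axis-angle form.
axis = (0, -√2/2, √2/2), θ = 5π/6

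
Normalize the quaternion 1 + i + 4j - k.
0.2294 + 0.2294i + 0.9177j - 0.2294k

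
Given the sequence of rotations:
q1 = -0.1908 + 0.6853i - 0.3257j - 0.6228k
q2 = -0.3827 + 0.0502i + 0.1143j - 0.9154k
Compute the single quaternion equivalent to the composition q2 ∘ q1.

q2 · q1 = -0.4943 - 0.6412i - 0.4932j + 0.3183k
-0.4943 - 0.6412i - 0.4932j + 0.3183k


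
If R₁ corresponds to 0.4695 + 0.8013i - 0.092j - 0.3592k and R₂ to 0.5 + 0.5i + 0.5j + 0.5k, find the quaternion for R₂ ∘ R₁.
0.0597 + 0.5018i + 0.769j - 0.3915k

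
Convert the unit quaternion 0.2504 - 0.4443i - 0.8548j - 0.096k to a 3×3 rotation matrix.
[[-0.4798, 0.8077, -0.3428], [0.7115, 0.5868, 0.3866], [0.5134, -0.0584, -0.8562]]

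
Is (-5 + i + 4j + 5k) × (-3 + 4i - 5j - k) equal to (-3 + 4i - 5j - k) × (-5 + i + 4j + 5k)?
No: pq = 36 - 2i + 34j - 31k ≠ 36 - 44i - 8j + 11k = qp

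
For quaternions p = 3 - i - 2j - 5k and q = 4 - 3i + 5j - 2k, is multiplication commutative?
No: pq = 9 + 16i + 20j - 37k ≠ 9 - 42i - 6j - 15k = qp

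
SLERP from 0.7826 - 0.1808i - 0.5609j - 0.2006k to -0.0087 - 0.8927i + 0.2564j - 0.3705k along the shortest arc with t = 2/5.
0.6061 - 0.6428i - 0.2939j - 0.3648k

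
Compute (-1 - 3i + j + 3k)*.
-1 + 3i - j - 3k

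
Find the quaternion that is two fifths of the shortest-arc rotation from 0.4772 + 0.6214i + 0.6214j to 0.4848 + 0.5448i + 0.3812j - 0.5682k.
0.5043 + 0.62i + 0.5508j - 0.2406k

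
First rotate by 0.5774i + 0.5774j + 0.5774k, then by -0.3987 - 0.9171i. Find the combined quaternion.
0.5295 - 0.2302i + 0.2993j - 0.7597k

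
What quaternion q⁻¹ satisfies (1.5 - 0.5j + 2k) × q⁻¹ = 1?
0.2308 + 0.0769j - 0.3077k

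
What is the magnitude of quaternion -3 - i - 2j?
√14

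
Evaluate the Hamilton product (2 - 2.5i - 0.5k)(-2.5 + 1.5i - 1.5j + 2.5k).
8.5i + 2.5j + 10k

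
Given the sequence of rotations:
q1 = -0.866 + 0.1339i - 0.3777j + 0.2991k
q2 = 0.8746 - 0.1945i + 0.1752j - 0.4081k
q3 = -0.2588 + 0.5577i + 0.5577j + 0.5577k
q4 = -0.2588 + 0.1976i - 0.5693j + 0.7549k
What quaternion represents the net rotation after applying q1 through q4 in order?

q2 · q1 = -0.5431 + 0.1838i - 0.4785j + 0.665k
q3 · q2 · q1 = -0.066 + 0.2873i - 0.4474j - 0.8444k
q4 · q3 · q2 · q1 = 0.343 + 0.7311i + 0.5371j + 0.2439k
0.343 + 0.7311i + 0.5371j + 0.2439k


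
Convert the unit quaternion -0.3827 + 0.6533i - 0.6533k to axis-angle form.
axis = (√2/2, 0, -√2/2), θ = 5π/4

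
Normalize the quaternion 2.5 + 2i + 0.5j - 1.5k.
0.7001 + 0.5601i + 0.14j - 0.4201k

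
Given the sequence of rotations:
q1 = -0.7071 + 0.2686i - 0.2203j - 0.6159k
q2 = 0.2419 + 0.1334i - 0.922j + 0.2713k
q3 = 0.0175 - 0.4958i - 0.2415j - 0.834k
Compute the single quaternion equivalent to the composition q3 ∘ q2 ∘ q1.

q2 · q1 = -0.2429 + 0.5983i + 0.7537j - 0.1226k
q3 · q2 · q1 = 0.3722 + 0.7891i - 0.4879j - 0.0288k
0.3722 + 0.7891i - 0.4879j - 0.0288k


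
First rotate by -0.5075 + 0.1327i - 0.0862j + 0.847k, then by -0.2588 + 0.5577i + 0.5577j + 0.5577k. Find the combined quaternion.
-0.367 + 0.2031i - 0.6591j - 0.6243k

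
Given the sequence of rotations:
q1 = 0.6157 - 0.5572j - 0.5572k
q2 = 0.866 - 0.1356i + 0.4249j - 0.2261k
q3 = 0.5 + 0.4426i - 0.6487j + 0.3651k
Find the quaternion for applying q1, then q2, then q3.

q2 · q1 = 0.644 - 0.4462i - 0.2965j - 0.5462k
q3 · q2 · q1 = 0.5266 + 0.5245i - 0.4872j - 0.4587k
0.5266 + 0.5245i - 0.4872j - 0.4587k


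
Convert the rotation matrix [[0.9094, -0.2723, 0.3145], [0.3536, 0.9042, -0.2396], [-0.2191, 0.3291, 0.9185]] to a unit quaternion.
0.9659 + 0.1472i + 0.1381j + 0.162k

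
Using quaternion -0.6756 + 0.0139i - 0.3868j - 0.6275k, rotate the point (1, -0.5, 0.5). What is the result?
(0.595, 0.983, -0.423)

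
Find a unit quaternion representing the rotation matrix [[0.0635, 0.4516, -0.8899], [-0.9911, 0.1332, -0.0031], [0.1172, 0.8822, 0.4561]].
0.6428 + 0.3443i - 0.3917j - 0.5611k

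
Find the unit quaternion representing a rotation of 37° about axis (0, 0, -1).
0.9483 - 0.3173k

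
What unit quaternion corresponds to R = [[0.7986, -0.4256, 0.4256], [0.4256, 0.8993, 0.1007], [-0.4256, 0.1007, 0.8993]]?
0.9483 + 0.2244j + 0.2244k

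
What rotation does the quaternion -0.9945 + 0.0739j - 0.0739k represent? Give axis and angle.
axis = (0, √2/2, -√2/2), θ = 348°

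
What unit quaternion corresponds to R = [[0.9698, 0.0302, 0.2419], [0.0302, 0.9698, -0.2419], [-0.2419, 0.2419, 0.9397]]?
0.9848 + 0.1228i + 0.1228j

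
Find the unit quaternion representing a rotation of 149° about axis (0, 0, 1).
0.2672 + 0.9636k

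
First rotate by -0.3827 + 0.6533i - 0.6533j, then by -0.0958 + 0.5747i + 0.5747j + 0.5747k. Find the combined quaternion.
0.0367 + 0.0929i + 0.2181j - 0.9708k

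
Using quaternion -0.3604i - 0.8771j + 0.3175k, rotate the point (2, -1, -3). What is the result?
(-1.426, 2.397, 2.494)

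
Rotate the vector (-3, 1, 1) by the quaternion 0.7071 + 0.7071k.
(-1, -3, 1)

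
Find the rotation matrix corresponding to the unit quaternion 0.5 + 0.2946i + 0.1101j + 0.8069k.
[[-0.3264, -0.742, 0.5855], [0.8718, -0.4758, -0.1169], [0.3653, 0.4723, 0.8022]]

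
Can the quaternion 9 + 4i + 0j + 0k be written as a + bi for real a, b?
Yes. The quaternion 9 + 4i has j- and k-coefficients y = z = 0, so it lies in the complex subalgebra spanned by 1 and i.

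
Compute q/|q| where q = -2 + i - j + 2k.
-0.6325 + 0.3162i - 0.3162j + 0.6325k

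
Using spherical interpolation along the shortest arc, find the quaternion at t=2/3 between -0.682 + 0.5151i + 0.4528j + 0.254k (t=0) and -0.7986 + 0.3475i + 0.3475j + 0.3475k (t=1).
-0.7649 + 0.4063i + 0.3853j + 0.3184k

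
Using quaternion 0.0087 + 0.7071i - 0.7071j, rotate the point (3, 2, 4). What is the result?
(-2.049, -3.049, -3.938)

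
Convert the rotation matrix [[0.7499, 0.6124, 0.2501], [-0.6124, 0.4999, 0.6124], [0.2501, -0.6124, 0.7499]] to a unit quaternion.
0.866 - 0.3536i - 0.3536k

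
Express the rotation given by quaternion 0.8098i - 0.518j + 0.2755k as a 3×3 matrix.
[[0.3116, -0.839, 0.4462], [-0.839, -0.4634, -0.2854], [0.4462, -0.2854, -0.8482]]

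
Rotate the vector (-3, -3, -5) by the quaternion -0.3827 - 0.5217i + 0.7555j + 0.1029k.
(6.045, 2.517, 0.352)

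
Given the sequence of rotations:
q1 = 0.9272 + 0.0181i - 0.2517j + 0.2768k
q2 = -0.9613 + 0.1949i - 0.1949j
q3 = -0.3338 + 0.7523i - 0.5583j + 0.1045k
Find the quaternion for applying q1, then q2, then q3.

q2 · q1 = -0.9439 + 0.1094i + 0.0073j - 0.3116k
q3 · q2 · q1 = 0.2694 - 0.5734i + 0.7704j + 0.0719k
0.2694 - 0.5734i + 0.7704j + 0.0719k


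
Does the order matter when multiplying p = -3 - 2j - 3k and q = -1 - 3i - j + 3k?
Yes: pq = 10 + 14j - 12k ≠ 10 + 18i - 4j = qp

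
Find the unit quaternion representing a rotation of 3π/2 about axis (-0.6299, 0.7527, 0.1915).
-0.7071 - 0.4454i + 0.5322j + 0.1354k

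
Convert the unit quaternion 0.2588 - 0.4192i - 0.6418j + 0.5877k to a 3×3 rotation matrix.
[[-0.5146, 0.2339, -0.8249], [0.8423, -0.0422, -0.5374], [-0.1605, -0.9713, -0.1753]]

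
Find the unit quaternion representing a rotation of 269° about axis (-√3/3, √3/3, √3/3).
-0.7009 - 0.4118i + 0.4118j + 0.4118k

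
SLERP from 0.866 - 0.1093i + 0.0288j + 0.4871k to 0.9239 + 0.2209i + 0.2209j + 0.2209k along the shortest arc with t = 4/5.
0.9288 + 0.1565i + 0.1851j + 0.2802k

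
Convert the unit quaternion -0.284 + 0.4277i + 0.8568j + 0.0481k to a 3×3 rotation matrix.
[[-0.4728, 0.7602, -0.4455], [0.7056, 0.6295, 0.3254], [0.5278, -0.1605, -0.8341]]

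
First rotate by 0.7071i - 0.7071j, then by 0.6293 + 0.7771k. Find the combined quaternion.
0.9945i + 0.1045j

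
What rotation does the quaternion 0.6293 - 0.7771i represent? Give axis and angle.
axis = (-1, 0, 0), θ = 102°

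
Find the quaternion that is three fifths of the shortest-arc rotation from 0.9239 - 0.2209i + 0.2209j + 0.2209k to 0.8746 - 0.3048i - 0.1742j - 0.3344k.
0.9504 - 0.2878i - 0.0155j - 0.1169k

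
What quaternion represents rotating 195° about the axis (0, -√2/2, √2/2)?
-0.1305 - 0.7011j + 0.7011k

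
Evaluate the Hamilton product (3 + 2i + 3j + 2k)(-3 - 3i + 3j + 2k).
-16 - 15i - 10j + 15k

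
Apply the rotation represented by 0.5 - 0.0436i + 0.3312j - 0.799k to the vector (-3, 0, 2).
(2.29, 1.512, 2.338)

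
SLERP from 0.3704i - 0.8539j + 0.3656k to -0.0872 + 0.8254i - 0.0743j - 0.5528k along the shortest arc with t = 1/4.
-0.0304 + 0.6139i - 0.7781j + 0.1294k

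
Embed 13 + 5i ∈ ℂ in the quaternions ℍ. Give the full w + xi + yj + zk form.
13 + 5i + 0j + 0k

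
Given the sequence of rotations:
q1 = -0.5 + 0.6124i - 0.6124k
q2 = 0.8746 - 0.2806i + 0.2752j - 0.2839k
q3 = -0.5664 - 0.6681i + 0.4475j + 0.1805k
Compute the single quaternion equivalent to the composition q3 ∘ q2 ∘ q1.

q2 · q1 = -0.4393 + 0.5074i - 0.4833j - 0.5622k
q3 · q2 · q1 = 0.9056 - 0.1582i - 0.2069j + 0.335k
0.9056 - 0.1582i - 0.2069j + 0.335k


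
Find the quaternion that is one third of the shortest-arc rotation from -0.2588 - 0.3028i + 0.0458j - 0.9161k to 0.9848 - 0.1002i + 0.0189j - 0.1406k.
-0.6837 - 0.2057i + 0.0293j - 0.6995k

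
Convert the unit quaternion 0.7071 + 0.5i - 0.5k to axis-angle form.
axis = (√2/2, 0, -√2/2), θ = π/2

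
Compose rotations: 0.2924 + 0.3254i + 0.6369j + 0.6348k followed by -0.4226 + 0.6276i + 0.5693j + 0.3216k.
-0.8945 + 0.2026i - 0.3964j + 0.0402k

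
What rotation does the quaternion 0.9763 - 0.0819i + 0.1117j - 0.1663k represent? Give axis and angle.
axis = (-0.3784, 0.5161, -0.7684), θ = 25°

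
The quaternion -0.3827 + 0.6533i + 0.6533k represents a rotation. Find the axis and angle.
axis = (√2/2, 0, √2/2), θ = 5π/4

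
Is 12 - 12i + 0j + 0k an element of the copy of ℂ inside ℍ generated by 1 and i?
Yes. The quaternion 12 - 12i has j- and k-coefficients y = z = 0, so it lies in the complex subalgebra spanned by 1 and i.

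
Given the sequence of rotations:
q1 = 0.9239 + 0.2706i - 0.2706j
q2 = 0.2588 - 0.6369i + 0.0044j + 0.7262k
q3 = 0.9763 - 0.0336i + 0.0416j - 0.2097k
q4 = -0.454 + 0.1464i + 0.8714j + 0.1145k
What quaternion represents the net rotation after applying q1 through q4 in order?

q2 · q1 = 0.4126 - 0.3219i + 0.1305j + 0.8421k
q3 · q2 · q1 = 0.5632 - 0.2657i + 0.2404j + 0.7446k
q4 · q3 · q2 · q1 = -0.5115 + 0.8244i + 0.2422j - 0.0068k
-0.5115 + 0.8244i + 0.2422j - 0.0068k


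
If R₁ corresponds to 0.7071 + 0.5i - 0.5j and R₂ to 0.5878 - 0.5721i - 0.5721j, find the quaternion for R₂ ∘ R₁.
0.4156 - 0.1106i - 0.6984j + 0.5721k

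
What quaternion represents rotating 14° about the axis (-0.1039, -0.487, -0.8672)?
0.9925 - 0.0127i - 0.0594j - 0.1057k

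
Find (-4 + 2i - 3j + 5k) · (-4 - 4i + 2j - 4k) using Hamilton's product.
50 + 10i - 8j - 12k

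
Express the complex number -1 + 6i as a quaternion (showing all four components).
-1 + 6i + 0j + 0k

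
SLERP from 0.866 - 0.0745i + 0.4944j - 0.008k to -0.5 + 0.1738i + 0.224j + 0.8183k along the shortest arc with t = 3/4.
0.6993 - 0.1706i - 0.0309j - 0.6935k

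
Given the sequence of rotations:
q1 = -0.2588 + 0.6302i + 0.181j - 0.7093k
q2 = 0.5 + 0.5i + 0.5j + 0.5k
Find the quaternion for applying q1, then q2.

q2 · q1 = -0.1804 - 0.2595i + 0.6309j - 0.7087k
-0.1804 - 0.2595i + 0.6309j - 0.7087k


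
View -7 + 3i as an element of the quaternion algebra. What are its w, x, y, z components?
-7 + 3i + 0j + 0k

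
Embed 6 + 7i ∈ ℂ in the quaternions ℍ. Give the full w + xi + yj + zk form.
6 + 7i + 0j + 0k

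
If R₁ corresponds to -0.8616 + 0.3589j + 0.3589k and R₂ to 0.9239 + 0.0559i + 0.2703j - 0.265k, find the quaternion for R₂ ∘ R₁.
-0.7979 + 0.144i + 0.0786j + 0.58k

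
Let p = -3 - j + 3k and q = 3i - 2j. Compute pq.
-2 - 3i + 15j + 3k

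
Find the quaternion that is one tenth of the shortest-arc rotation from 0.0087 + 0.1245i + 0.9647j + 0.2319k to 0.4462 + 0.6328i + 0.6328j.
0.0578 + 0.1851i + 0.9576j + 0.2132k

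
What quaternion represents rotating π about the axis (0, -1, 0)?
-j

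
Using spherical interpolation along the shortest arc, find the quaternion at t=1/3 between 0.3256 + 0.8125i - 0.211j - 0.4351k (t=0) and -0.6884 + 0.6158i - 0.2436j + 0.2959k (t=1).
-0.0468 + 0.9336i - 0.2801j - 0.2183k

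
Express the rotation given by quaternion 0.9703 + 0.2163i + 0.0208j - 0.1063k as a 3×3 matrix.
[[0.9765, 0.2153, -0.0056], [-0.1973, 0.8838, -0.4242], [-0.0863, 0.4153, 0.9056]]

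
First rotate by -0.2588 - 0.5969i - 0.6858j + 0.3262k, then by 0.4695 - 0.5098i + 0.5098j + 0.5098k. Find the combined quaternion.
-0.2425 + 0.3676i - 0.5919j + 0.6751k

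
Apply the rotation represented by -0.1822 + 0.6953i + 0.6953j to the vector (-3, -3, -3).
(-2.24, -3.76, 2.801)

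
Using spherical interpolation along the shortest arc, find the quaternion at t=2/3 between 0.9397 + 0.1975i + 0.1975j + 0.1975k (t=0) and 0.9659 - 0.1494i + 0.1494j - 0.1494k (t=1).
0.9842 - 0.0336i + 0.1703j - 0.0336k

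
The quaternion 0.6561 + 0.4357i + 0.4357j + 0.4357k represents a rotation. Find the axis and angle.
axis = (√3/3, √3/3, √3/3), θ = 98°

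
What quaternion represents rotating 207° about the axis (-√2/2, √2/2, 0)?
-0.2334 - 0.6876i + 0.6876j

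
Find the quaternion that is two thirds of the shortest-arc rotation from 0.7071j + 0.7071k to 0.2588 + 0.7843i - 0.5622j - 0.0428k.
-0.1957 - 0.593i + 0.7125j + 0.3198k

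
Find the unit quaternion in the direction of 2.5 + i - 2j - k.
0.7143 + 0.2857i - 0.5714j - 0.2857k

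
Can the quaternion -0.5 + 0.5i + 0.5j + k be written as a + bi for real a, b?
No. The quaternion -0.5 + 0.5i + 0.5j + k has j-coefficient y = 0.5 and k-coefficient z = 1, not both zero, so it does not lie in the complex subalgebra spanned by 1 and i.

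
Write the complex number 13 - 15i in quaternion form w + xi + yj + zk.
13 - 15i + 0j + 0k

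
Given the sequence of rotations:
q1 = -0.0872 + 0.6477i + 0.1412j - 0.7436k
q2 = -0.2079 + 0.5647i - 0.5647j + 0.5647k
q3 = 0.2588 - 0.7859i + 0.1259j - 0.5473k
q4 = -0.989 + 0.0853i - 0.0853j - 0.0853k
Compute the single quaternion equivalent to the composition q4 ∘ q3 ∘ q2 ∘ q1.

q2 · q1 = 0.152 + 0.1563i + 0.8056j + 0.5508k
q3 · q2 · q1 = 0.3622 + 0.4312i + 0.575j - 0.5934k
q4 · q3 · q2 · q1 = -0.3966 - 0.2959i - 0.5857j + 0.6418k
-0.3966 - 0.2959i - 0.5857j + 0.6418k


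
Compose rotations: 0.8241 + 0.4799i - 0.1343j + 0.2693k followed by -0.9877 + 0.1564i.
-0.889 - 0.3451i + 0.0905j - 0.287k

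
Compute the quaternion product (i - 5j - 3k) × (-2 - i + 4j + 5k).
36 - 15i + 8j + 5k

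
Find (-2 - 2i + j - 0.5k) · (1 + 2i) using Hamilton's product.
2 - 6i - 2.5k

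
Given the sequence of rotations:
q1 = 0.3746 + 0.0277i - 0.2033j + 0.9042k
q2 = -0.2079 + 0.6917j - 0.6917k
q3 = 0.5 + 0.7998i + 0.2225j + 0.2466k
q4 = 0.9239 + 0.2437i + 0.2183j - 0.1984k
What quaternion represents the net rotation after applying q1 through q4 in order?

q2 · q1 = 0.6882 + 0.4791i + 0.2822j - 0.4663k
q3 · q2 · q1 = 0.0131 + 0.6166i + 0.7853j + 0.0557k
q4 · q3 · q2 · q1 = -0.2985 + 0.7408i + 0.5925j + 0.1056k
-0.2985 + 0.7408i + 0.5925j + 0.1056k


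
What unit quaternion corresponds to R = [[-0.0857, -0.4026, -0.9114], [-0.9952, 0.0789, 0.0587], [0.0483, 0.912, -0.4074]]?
-0.3827 - 0.5574i + 0.6269j + 0.3871k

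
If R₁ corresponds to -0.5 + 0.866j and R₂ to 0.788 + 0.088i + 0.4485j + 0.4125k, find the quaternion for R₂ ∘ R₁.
-0.7824 - 0.4012i + 0.4582j - 0.13k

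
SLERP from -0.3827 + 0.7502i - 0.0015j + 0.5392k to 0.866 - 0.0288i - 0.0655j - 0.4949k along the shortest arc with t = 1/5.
-0.5203 + 0.6383i + 0.0137j + 0.5672k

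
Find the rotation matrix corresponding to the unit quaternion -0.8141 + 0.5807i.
[[1, 0, 0], [0, 0.3256, 0.9455], [0, -0.9455, 0.3256]]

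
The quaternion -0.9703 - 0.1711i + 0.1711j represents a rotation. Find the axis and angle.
axis = (-√2/2, √2/2, 0), θ = 332°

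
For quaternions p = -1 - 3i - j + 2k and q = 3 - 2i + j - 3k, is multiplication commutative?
No: pq = -2 - 6i - 17j + 4k ≠ -2 - 8i + 9j + 14k = qp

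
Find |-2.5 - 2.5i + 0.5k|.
3.571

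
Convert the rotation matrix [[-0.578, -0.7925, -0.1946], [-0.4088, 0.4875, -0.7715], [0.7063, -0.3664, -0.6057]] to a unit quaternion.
-0.2756 - 0.3675i + 0.8172j - 0.3481k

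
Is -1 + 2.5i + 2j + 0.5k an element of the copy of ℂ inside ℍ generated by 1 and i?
No. The quaternion -1 + 2.5i + 2j + 0.5k has j-coefficient y = 2 and k-coefficient z = 0.5, not both zero, so it does not lie in the complex subalgebra spanned by 1 and i.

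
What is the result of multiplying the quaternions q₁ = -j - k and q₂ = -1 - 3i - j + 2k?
1 - 3i + 4j - 2k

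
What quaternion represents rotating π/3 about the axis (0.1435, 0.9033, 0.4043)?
0.866 + 0.0717i + 0.4516j + 0.2021k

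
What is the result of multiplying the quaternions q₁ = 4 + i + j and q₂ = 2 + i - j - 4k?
8 + 2i + 2j - 18k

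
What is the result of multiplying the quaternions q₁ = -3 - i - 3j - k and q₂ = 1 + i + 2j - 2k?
2 + 4i - 12j + 6k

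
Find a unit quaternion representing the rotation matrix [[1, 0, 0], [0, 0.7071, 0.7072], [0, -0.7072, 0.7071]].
0.9239 - 0.3827i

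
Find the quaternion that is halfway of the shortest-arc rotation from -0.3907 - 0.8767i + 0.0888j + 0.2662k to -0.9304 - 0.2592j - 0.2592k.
-0.8284 - 0.5498i - 0.1069j + 0.0044k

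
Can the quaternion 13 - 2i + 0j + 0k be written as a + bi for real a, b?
Yes. The quaternion 13 - 2i has j- and k-coefficients y = z = 0, so it lies in the complex subalgebra spanned by 1 and i.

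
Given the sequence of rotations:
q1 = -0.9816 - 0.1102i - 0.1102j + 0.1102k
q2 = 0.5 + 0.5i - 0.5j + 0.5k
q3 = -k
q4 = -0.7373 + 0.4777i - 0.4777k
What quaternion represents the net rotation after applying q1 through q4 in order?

q2 · q1 = -0.5459 - 0.5459i + 0.3255j - 0.5459k
q3 · q2 · q1 = -0.5459 + 0.3255i + 0.5459j + 0.5459k
q4 · q3 · q2 · q1 = 0.5078 - 0.24i - 0.8188j + 0.1191k
0.5078 - 0.24i - 0.8188j + 0.1191k


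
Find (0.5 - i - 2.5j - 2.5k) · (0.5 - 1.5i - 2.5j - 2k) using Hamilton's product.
-12.5 - 2.5i - 0.75j - 3.5k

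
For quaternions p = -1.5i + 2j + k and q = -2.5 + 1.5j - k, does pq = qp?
No: pq = -2 + 0.25i - 6.5j - 4.75k ≠ -2 + 7.25i - 3.5j - 0.25k = qp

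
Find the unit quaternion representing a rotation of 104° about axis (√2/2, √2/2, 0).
0.6157 + 0.5572i + 0.5572j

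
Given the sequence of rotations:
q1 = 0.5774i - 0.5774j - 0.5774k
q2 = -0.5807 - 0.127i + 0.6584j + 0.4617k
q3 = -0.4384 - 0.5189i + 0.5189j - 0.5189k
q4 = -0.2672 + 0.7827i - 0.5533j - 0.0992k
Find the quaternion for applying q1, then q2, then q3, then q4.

q2 · q1 = 0.7201 - 0.4489i + 0.5286j + 0.0285k
q3 · q2 · q1 = -0.8081 + 0.1122i + 0.3896j - 0.4275k
q4 · q3 · q2 · q1 = 0.3013 - 0.3873i + 0.6665j + 0.5614k
0.3013 - 0.3873i + 0.6665j + 0.5614k


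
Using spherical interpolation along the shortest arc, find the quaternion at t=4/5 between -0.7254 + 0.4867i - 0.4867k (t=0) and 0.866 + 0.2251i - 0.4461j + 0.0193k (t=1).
-0.9119 - 0.0768i + 0.3811j - 0.132k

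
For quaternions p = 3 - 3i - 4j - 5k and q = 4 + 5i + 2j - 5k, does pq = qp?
No: pq = 10 + 33i - 50j - 21k ≠ 10 - 27i + 30j - 49k = qp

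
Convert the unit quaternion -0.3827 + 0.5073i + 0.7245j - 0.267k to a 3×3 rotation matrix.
[[-0.1924, 0.5307, -0.8254], [0.9394, 0.3427, 0.0014], [0.2836, -0.7752, -0.5645]]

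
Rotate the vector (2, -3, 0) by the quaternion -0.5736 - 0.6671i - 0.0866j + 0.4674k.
(-0.859, 0.14, -3.499)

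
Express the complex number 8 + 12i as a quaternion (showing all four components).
8 + 12i + 0j + 0k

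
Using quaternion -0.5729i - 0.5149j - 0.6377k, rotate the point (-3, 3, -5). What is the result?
(-0.853, -6.463, 0.711)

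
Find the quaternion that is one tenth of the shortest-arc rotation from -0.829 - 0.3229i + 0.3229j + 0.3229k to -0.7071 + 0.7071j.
-0.8308 - 0.2942i + 0.3696j + 0.2942k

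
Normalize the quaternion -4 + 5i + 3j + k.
-0.5601 + 0.7001i + 0.4201j + 0.14k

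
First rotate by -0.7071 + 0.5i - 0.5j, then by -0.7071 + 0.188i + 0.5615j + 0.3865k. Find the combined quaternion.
0.6867 - 0.2932i + 0.1498j - 0.648k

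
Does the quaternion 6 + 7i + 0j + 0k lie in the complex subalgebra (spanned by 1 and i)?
Yes. The quaternion 6 + 7i has j- and k-coefficients y = z = 0, so it lies in the complex subalgebra spanned by 1 and i.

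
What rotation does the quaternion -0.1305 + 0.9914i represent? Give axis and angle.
axis = (1, 0, 0), θ = 195°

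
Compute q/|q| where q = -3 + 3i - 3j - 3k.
-0.5 + 0.5i - 0.5j - 0.5k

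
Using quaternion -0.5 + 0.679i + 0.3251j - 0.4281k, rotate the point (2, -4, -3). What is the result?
(3.51, 1.692, 3.717)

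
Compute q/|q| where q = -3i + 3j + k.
-0.6882i + 0.6882j + 0.2294k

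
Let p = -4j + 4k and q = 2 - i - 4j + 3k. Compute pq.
-28 + 4i - 12j + 4k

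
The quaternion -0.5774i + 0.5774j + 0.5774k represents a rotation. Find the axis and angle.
axis = (-√3/3, √3/3, √3/3), θ = π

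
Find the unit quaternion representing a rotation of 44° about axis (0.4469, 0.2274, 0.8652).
0.9272 + 0.1674i + 0.0852j + 0.3241k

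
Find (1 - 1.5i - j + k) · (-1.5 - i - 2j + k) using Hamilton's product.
-6 + 2.25i + 1.5k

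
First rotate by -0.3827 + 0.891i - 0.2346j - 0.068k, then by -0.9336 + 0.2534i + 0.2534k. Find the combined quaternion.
0.1487 - 0.8694i + 0.462j - 0.0929k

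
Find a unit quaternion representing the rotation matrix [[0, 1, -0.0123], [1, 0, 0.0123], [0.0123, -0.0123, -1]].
-0.0087 + 0.7071i + 0.7071j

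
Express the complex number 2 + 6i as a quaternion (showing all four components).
2 + 6i + 0j + 0k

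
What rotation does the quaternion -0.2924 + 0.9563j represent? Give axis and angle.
axis = (0, 1, 0), θ = 214°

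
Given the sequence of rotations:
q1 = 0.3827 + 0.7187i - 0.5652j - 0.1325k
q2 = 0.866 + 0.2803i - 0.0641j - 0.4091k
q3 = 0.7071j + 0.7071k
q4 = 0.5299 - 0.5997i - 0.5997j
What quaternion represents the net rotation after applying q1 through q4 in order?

q2 · q1 = 0.0395 + 0.5069i - 0.7709j - 0.3837k
q3 · q2 · q1 = 0.8164 + 0.2738i + 0.3864j - 0.3305k
q4 · q3 · q2 · q1 = 0.8285 - 0.1463i - 0.483j - 0.2427k
0.8285 - 0.1463i - 0.483j - 0.2427k


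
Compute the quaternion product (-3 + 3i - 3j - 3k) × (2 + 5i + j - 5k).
-33 + 9i - 9j + 27k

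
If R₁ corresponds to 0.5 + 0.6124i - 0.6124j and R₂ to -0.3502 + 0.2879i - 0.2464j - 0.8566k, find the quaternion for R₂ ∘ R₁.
-0.5023 - 0.5951i - 0.4333j - 0.4537k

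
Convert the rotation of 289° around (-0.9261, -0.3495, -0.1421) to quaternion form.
-0.8141 - 0.5378i - 0.203j - 0.0825k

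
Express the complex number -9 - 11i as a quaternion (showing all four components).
-9 - 11i + 0j + 0k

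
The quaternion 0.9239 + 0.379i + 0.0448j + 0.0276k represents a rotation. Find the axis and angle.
axis = (0.9905, 0.1171, 0.0721), θ = π/4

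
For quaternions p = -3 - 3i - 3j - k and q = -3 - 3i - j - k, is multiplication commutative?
No: pq = -4 + 20i + 12j ≠ -4 + 16i + 12j + 12k = qp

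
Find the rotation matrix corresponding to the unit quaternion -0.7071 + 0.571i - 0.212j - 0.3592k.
[[0.6521, -0.7501, -0.1104], [0.2659, 0.0899, 0.9598], [-0.71, -0.6552, 0.258]]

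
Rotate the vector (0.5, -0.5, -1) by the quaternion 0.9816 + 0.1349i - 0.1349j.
(0.765, -0.235, -0.927)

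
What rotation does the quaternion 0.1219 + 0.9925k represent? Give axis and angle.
axis = (0, 0, 1), θ = 166°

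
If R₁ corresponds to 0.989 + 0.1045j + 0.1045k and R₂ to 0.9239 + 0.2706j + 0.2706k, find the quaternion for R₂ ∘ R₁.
0.8572 + 0.3642j + 0.3642k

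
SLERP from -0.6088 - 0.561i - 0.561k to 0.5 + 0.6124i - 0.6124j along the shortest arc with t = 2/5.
-0.6197 - 0.6386i + 0.2729j - 0.3657k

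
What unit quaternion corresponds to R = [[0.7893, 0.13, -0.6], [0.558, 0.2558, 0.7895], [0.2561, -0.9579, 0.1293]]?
0.7373 - 0.5925i - 0.2903j + 0.1451k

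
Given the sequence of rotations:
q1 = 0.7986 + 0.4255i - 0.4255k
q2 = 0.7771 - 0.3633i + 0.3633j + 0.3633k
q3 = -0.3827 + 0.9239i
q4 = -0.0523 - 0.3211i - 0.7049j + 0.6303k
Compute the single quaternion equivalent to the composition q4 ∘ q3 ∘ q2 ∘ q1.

q2 · q1 = 0.9298 - 0.1141i + 0.2901j - 0.1951k
q3 · q2 · q1 = -0.2504 + 0.9027i + 0.0692j + 0.3427k
q4 · q3 · q2 · q1 = 0.1357 - 0.252i + 0.8519j + 0.4383k
0.1357 - 0.252i + 0.8519j + 0.4383k


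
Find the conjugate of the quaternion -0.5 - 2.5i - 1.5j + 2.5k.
-0.5 + 2.5i + 1.5j - 2.5k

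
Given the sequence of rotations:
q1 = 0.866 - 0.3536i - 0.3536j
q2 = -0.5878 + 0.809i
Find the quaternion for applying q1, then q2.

q2 · q1 = -0.223 + 0.9084i + 0.2078j - 0.2861k
-0.223 + 0.9084i + 0.2078j - 0.2861k


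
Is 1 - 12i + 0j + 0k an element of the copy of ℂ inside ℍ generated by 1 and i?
Yes. The quaternion 1 - 12i has j- and k-coefficients y = z = 0, so it lies in the complex subalgebra spanned by 1 and i.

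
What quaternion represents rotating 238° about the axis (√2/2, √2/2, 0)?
-0.4848 + 0.6184i + 0.6184j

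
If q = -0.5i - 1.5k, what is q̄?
0.5i + 1.5k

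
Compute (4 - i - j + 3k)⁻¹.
0.1481 + 0.037i + 0.037j - 0.1111k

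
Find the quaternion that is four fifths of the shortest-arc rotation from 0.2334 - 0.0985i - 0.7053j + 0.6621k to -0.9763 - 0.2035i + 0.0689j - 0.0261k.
0.9348 + 0.1557i - 0.2492j + 0.1994k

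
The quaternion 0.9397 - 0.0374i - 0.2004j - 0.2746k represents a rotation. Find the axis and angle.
axis = (-0.1094, -0.586, -0.8029), θ = 40°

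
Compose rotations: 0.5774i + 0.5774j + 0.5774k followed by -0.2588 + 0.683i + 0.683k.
-0.7887 - 0.5438i - 0.1494j + 0.2449k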